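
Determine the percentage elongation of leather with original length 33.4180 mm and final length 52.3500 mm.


Formula: Elongation = (Lf - L0) / L0 * 100
Substituting: Elongation = (52.3500 - 33.4180) / 33.4180 * 100
Result: 56.6521 %


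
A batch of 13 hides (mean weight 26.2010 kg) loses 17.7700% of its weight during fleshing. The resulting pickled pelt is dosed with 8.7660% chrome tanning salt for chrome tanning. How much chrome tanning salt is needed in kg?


Total_raw = N * avg_wt = 13 * 26.2010 = 340.6130 kg
Substrate = Total_raw * (1 - loss/100) = 340.6130 * (1 - 17.7700/100) = 280.0861 kg
Chrome = Substrate * pct / 100 = 280.0861 * 8.7660 / 100 = 24.5523 kg


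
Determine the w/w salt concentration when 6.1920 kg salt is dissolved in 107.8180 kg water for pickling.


Formula: Conc = salt / (water + salt) * 100
Substituting: Conc = 6.1920 / (107.8180 + 6.1920) * 100
Result: 5.4311 %


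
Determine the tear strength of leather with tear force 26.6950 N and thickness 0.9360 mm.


Formula: Tear strength = force / thickness
Substituting: Tear strength = 26.6950 / 0.9360
Result: 28.5203 N/mm


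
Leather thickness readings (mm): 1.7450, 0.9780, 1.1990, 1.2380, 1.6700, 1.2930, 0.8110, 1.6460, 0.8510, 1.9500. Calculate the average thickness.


Formula: Average = sum / n
Substituting: Average = 13.3810 / 10
Result: 1.3381 mm


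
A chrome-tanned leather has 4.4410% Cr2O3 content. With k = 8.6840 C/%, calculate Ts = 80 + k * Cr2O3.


Formula: Ts = 80 + k * Cr2O3
Substituting: Ts = 80 + 8.6840 * 4.4410
Result: 118.5656 C


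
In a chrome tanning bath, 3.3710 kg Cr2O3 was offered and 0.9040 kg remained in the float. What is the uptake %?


Formula: Uptake = (offered - residual) / offered * 100
Substituting: Uptake = (3.3710 - 0.9040) / 3.3710 * 100
Result: 73.1830 %


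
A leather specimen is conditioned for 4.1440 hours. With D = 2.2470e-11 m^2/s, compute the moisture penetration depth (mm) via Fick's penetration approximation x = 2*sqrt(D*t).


t = 4.1440 hr * 3600 = 14918.4000 s
D * t = 2.2470e-11 * 14918.4000 = 3.3522e-07
x = 2 * sqrt(D*t) = 2 * sqrt(3.3522e-07) = 0.00115796 m = 1.1580 mm


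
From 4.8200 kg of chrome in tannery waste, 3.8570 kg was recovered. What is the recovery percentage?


Formula: Recovery = recovered / input * 100
Substituting: Recovery = 3.8570 / 4.8200 * 100
Result: 80.0207 %


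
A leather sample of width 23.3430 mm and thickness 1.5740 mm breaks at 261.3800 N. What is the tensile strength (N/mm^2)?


Formula: TS = force / (width * thickness)
Substituting: TS = 261.3800 / (23.3430 * 1.5740)
Result: 7.1140 N/mm^2


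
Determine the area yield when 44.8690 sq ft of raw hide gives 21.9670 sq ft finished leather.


Formula: Yield = finished / raw * 100
Substituting: Yield = 21.9670 / 44.8690 * 100
Result: 48.9581 %


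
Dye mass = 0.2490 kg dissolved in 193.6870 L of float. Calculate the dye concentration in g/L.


Formula: Conc = dye_mass(kg) / volume(L) * 1000
Substituting: Conc = 0.2490 / 193.6870 * 1000
Result: 1.2856 g/L


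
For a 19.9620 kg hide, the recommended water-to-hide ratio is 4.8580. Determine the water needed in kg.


Formula: Water = hide_weight * ratio
Substituting: Water = 19.9620 * 4.8580
Result: 96.9754 kg


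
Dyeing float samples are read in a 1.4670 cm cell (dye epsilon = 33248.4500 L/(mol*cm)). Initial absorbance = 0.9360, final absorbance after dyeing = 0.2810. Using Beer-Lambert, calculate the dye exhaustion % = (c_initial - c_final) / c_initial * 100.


c_initial = A_i / (epsilon * l) = 0.9360 / (33248.4500 * 1.4670) = 1.9190e-05 mol/L
c_final = A_f / (epsilon * l) = 0.2810 / (33248.4500 * 1.4670) = 5.7611e-06 mol/L
Exhaustion = (c_initial - c_final) / c_initial * 100 = (1.9190e-05 - 5.7611e-06) / 1.9190e-05 * 100 = 69.9786 %


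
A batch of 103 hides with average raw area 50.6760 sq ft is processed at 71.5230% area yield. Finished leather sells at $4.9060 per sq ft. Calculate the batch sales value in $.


Raw_total = N * avg_area = 103 * 50.6760 = 5219.6280 sq ft
Finished = Raw_total * yield / 100 = 5219.6280 * 71.5230 / 100 = 3733.2345 sq ft
Value = Finished * price = 3733.2345 * 4.9060 = 18315.2486 $


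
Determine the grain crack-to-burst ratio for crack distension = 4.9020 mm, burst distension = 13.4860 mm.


Formula: Ratio = crack / burst
Substituting: Ratio = 4.9020 / 13.4860
Result: 0.3635


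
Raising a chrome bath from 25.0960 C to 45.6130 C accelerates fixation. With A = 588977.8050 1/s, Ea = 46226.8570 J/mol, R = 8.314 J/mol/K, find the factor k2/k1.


T1 = 25.0960 + 273.15 = 298.2460 K; T2 = 45.6130 + 273.15 = 318.7630 K
k1 = A * exp(-Ea/(R*T1)) = 588977.8050 * exp(-46226.8570/(8.314*298.2460)) = 0.00471694 1/s
k2 = A * exp(-Ea/(R*T2)) = 588977.8050 * exp(-46226.8570/(8.314*318.7630)) = 0.0156597 1/s
k2/k1 = 0.0156597 / 0.00471694 = 3.3199


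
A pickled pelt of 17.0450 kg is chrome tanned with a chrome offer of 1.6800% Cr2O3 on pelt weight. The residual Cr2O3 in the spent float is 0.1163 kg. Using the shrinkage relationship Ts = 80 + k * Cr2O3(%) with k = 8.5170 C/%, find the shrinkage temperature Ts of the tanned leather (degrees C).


Offered = pelt * offer_pct / 100 = 17.0450 * 1.6800 / 100 = 0.2864 kg
Uptake = offered - residual = 0.2864 - 0.1163 = 0.1701 kg
Cr2O3% on pelt = uptake / pelt * 100 = 0.1701 / 17.0450 * 100 = 0.9977 %
Ts = 80 + k * Cr2O3% = 80 + 8.5170 * 0.9977 = 88.4973 C


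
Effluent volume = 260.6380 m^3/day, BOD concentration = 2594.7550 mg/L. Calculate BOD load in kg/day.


Formula: BOD_load = volume * conc / 1000
Substituting: BOD_load = 260.6380 * 2594.7550 / 1000
Result: 676.2918 kg/day


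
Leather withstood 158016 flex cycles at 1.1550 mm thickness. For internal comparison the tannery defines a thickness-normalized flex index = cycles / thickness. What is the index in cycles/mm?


Formula: Index = cycles / thickness
Substituting: Index = 158016 / 1.1550
Result: 136810.3896 cycles/mm


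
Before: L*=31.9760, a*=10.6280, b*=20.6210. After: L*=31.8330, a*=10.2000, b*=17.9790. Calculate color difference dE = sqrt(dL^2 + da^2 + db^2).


dL = -0.1430, da = -0.4280, db = -2.6420
dE = sqrt((-0.1430)^2 + (-0.4280)^2 + (-2.6420)^2) = 2.6803


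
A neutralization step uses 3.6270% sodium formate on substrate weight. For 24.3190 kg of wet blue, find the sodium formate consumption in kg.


Formula: Neutralizer = substrate * pct / 100
Substituting: Neutralizer = 24.3190 * 3.6270 / 100
Result: 0.8821 kg


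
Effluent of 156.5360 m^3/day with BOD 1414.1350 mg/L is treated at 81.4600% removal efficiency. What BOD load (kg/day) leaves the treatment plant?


Load_in = volume * conc / 1000 = 156.5360 * 1414.1350 / 1000 = 221.3630 kg/day
Removed = Load_in * eff / 100 = 221.3630 * 81.4600 / 100 = 180.3223 kg/day
Load_out = Load_in - Removed = 221.3630 - 180.3223 = 41.0407 kg/day


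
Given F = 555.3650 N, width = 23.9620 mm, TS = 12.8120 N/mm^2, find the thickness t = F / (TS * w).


Formula: t = F / (TS * w)
Substituting: t = 555.3650 / (12.8120 * 23.9620)
Result: 1.8090 mm


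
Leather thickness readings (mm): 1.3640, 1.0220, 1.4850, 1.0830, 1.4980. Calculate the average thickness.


Formula: Average = sum / n
Substituting: Average = 6.4520 / 5
Result: 1.2904 mm


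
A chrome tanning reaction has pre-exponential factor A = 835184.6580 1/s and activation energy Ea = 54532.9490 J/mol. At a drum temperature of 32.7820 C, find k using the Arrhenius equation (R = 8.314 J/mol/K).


T_K = T_C + 273.15 = 32.7820 + 273.15 = 305.9320 K
exponent = -Ea / (R * T_K) = -54532.9490 / (8.314 * 305.9320) = -21.4400
k = A * exp(exponent) = 835184.6580 * exp(-21.4400) = 4.0787e-04 1/s


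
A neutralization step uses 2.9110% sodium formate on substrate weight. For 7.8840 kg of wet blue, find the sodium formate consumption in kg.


Formula: Neutralizer = substrate * pct / 100
Substituting: Neutralizer = 7.8840 * 2.9110 / 100
Result: 0.2295 kg


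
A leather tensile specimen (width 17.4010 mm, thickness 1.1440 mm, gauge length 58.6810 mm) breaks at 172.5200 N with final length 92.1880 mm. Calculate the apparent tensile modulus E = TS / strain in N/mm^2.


TS = F / (w * t) = 172.5200 / (17.4010 * 1.1440) = 8.6664 N/mm^2
strain = (Lf - L0) / L0 = (92.1880 - 58.6810) / 58.6810 = 0.5710
E = TS / strain = 8.6664 / 0.5710 = 15.1775 N/mm^2


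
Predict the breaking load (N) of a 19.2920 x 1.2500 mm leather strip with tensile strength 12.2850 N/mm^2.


Formula: F = TS * w * t
Substituting: F = 12.2850 * 19.2920 * 1.2500
Result: 296.2528 N


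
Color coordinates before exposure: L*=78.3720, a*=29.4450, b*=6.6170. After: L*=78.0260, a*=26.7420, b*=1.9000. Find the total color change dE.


dL = -0.3460, da = -2.7030, db = -4.7170
dE = sqrt((-0.3460)^2 + (-2.7030)^2 + (-4.7170)^2) = 5.4476


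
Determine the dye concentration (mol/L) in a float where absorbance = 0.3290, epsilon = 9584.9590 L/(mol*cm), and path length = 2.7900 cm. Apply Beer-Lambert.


Formula: c = A / (epsilon * l)
Substituting: c = 0.3290 / (9584.9590 * 2.7900)
Result: 1.2303e-05 mol/L


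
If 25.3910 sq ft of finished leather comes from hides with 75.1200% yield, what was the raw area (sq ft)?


Formula: raw = finished * 100 / yield
Substituting: raw = 25.3910 * 100 / 75.1200
Result: 33.8006 sq ft


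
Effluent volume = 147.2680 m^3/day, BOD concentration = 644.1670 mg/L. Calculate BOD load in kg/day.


Formula: BOD_load = volume * conc / 1000
Substituting: BOD_load = 147.2680 * 644.1670 / 1000
Result: 94.8652 kg/day


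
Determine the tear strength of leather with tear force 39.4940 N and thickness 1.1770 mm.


Formula: Tear strength = force / thickness
Substituting: Tear strength = 39.4940 / 1.1770
Result: 33.5548 N/mm


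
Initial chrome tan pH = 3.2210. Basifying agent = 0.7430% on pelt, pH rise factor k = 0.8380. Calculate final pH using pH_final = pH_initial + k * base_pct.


Formula: pH_final = pH_initial + k * base_pct
Substituting: pH_final = 3.2210 + 0.8380 * 0.7430
Result: 3.8436


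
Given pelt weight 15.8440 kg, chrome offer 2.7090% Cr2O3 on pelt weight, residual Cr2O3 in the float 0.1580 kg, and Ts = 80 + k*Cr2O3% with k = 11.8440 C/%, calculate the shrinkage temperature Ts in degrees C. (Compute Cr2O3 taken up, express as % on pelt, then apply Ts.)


Offered = pelt * offer_pct / 100 = 15.8440 * 2.7090 / 100 = 0.4292 kg
Uptake = offered - residual = 0.4292 - 0.1580 = 0.2712 kg
Cr2O3% on pelt = uptake / pelt * 100 = 0.2712 / 15.8440 * 100 = 1.7118 %
Ts = 80 + k * Cr2O3% = 80 + 11.8440 * 1.7118 = 100.2743 C


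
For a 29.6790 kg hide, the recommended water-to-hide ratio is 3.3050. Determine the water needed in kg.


Formula: Water = hide_weight * ratio
Substituting: Water = 29.6790 * 3.3050
Result: 98.0891 kg


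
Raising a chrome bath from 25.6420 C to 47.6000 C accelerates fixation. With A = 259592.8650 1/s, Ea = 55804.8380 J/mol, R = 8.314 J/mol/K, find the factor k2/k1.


T1 = 25.6420 + 273.15 = 298.7920 K; T2 = 47.6000 + 273.15 = 320.7500 K
k1 = A * exp(-Ea/(R*T1)) = 259592.8650 * exp(-55804.8380/(8.314*298.7920)) = 4.5517e-05 1/s
k2 = A * exp(-Ea/(R*T2)) = 259592.8650 * exp(-55804.8380/(8.314*320.7500)) = 2.1187e-04 1/s
k2/k1 = 2.1187e-04 / 4.5517e-05 = 4.6547


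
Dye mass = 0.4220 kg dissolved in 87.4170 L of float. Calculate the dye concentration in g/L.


Formula: Conc = dye_mass(kg) / volume(L) * 1000
Substituting: Conc = 0.4220 / 87.4170 * 1000
Result: 4.8274 g/L


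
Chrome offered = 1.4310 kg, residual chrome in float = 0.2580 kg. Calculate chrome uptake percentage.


Formula: Uptake = (offered - residual) / offered * 100
Substituting: Uptake = (1.4310 - 0.2580) / 1.4310 * 100
Result: 81.9706 %


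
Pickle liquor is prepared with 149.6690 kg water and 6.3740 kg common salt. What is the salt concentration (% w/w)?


Formula: Conc = salt / (water + salt) * 100
Substituting: Conc = 6.3740 / (149.6690 + 6.3740) * 100
Result: 4.0848 %


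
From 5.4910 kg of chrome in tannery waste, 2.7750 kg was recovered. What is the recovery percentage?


Formula: Recovery = recovered / input * 100
Substituting: Recovery = 2.7750 / 5.4910 * 100
Result: 50.5372 %


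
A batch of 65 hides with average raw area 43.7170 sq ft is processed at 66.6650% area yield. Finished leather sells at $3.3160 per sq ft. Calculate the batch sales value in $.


Raw_total = N * avg_area = 65 * 43.7170 = 2841.6050 sq ft
Finished = Raw_total * yield / 100 = 2841.6050 * 66.6650 / 100 = 1894.3560 sq ft
Value = Finished * price = 1894.3560 * 3.3160 = 6281.6844 $


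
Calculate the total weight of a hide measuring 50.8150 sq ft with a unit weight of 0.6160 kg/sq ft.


Formula: Weight = area * weight_per_sqft
Substituting: Weight = 50.8150 * 0.6160
Result: 31.3020 kg


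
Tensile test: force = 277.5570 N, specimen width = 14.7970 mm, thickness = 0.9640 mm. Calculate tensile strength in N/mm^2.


Formula: TS = force / (width * thickness)
Substituting: TS = 277.5570 / (14.7970 * 0.9640)
Result: 19.4581 N/mm^2


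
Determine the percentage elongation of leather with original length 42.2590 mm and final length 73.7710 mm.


Formula: Elongation = (Lf - L0) / L0 * 100
Substituting: Elongation = (73.7710 - 42.2590) / 42.2590 * 100
Result: 74.5687 %


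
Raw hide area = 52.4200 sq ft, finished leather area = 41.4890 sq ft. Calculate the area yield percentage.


Formula: Yield = finished / raw * 100
Substituting: Yield = 41.4890 / 52.4200 * 100
Result: 79.1473 %


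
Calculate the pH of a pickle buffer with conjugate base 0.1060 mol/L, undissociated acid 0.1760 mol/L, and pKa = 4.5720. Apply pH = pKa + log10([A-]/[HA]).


ratio = [A-] / [HA] = 0.1060 / 0.1760 = 0.6023
log10(ratio) = -0.2202
pH = pKa + log10(ratio) = 4.5720 - 0.2202 = 4.3518


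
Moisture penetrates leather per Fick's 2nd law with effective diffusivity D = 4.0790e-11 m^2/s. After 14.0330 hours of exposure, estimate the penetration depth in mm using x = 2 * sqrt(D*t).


t = 14.0330 hr * 3600 = 50518.8000 s
D * t = 4.0790e-11 * 50518.8000 = 2.0607e-06
x = 2 * sqrt(D*t) = 2 * sqrt(2.0607e-06) = 0.002871 m = 2.8710 mm


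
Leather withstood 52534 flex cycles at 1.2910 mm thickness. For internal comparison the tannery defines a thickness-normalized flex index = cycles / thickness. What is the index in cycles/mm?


Formula: Index = cycles / thickness
Substituting: Index = 52534 / 1.2910
Result: 40692.4864 cycles/mm


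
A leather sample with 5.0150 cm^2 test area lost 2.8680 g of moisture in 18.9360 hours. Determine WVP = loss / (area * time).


Formula: WVP = loss / (area * time)
Substituting: WVP = 2.8680 / (5.0150 * 18.9360)
Result: 0.0302009 g/(cm^2*hr)


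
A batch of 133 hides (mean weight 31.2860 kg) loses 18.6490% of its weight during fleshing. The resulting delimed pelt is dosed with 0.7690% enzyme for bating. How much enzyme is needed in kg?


Total_raw = N * avg_wt = 133 * 31.2860 = 4161.0380 kg
Substrate = Total_raw * (1 - loss/100) = 4161.0380 * (1 - 18.6490/100) = 3385.0460 kg
Enzyme = Substrate * pct / 100 = 3385.0460 * 0.7690 / 100 = 26.0310 kg


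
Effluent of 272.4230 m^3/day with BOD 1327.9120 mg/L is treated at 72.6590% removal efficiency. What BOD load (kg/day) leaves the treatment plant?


Load_in = volume * conc / 1000 = 272.4230 * 1327.9120 / 1000 = 361.7538 kg/day
Removed = Load_in * eff / 100 = 361.7538 * 72.6590 / 100 = 262.8467 kg/day
Load_out = Load_in - Removed = 361.7538 - 262.8467 = 98.9071 kg/day


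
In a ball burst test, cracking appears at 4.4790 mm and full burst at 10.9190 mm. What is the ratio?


Formula: Ratio = crack / burst
Substituting: Ratio = 4.4790 / 10.9190
Result: 0.4102


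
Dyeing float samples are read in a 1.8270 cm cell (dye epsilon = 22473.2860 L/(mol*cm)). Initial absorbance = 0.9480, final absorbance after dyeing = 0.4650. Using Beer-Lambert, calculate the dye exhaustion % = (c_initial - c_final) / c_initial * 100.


c_initial = A_i / (epsilon * l) = 0.9480 / (22473.2860 * 1.8270) = 2.3089e-05 mol/L
c_final = A_f / (epsilon * l) = 0.4650 / (22473.2860 * 1.8270) = 1.1325e-05 mol/L
Exhaustion = (c_initial - c_final) / c_initial * 100 = (2.3089e-05 - 1.1325e-05) / 2.3089e-05 * 100 = 50.9494 %


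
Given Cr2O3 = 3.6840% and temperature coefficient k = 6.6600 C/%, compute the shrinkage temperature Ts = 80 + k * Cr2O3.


Formula: Ts = 80 + k * Cr2O3
Substituting: Ts = 80 + 6.6600 * 3.6840
Result: 104.5354 C


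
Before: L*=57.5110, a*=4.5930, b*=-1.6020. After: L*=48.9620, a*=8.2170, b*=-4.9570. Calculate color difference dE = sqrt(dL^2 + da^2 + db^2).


dL = -8.5490, da = 3.6240, db = -3.3550
dE = sqrt((-8.5490)^2 + 3.6240^2 + (-3.3550)^2) = 9.8729


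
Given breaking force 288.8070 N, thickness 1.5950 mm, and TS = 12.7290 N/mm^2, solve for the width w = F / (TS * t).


Formula: w = F / (TS * t)
Substituting: w = 288.8070 / (12.7290 * 1.5950)
Result: 14.2250 mm


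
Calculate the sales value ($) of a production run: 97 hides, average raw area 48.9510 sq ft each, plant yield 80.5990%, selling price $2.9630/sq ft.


Raw_total = N * avg_area = 97 * 48.9510 = 4748.2470 sq ft
Finished = Raw_total * yield / 100 = 4748.2470 * 80.5990 / 100 = 3827.0396 sq ft
Value = Finished * price = 3827.0396 * 2.9630 = 11339.5183 $


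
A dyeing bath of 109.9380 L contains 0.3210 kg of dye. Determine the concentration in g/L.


Formula: Conc = dye_mass(kg) / volume(L) * 1000
Substituting: Conc = 0.3210 / 109.9380 * 1000
Result: 2.9198 g/L


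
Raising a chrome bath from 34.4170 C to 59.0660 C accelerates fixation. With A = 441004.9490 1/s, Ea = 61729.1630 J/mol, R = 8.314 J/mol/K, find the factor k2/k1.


T1 = 34.4170 + 273.15 = 307.5670 K; T2 = 59.0660 + 273.15 = 332.2160 K
k1 = A * exp(-Ea/(R*T1)) = 441004.9490 * exp(-61729.1630/(8.314*307.5670)) = 1.4471e-05 1/s
k2 = A * exp(-Ea/(R*T2)) = 441004.9490 * exp(-61729.1630/(8.314*332.2160)) = 8.6768e-05 1/s
k2/k1 = 8.6768e-05 / 1.4471e-05 = 5.9960


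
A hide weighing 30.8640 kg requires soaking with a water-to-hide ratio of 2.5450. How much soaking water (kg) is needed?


Formula: Water = hide_weight * ratio
Substituting: Water = 30.8640 * 2.5450
Result: 78.5489 kg


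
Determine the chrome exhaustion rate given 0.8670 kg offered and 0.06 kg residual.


Formula: Uptake = (offered - residual) / offered * 100
Substituting: Uptake = (0.8670 - 0.06) / 0.8670 * 100
Result: 93.0796 %


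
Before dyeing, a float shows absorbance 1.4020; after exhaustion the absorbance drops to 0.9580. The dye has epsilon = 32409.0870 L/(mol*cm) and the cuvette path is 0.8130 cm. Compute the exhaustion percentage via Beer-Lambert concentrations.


c_initial = A_i / (epsilon * l) = 1.4020 / (32409.0870 * 0.8130) = 5.3210e-05 mol/L
c_final = A_f / (epsilon * l) = 0.9580 / (32409.0870 * 0.8130) = 3.6359e-05 mol/L
Exhaustion = (c_initial - c_final) / c_initial * 100 = (5.3210e-05 - 3.6359e-05) / 5.3210e-05 * 100 = 31.6690 %


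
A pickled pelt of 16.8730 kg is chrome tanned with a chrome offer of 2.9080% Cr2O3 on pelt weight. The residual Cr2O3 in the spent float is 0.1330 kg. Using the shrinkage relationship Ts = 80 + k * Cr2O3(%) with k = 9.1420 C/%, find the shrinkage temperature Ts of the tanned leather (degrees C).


Offered = pelt * offer_pct / 100 = 16.8730 * 2.9080 / 100 = 0.4907 kg
Uptake = offered - residual = 0.4907 - 0.1330 = 0.3577 kg
Cr2O3% on pelt = uptake / pelt * 100 = 0.3577 / 16.8730 * 100 = 2.1198 %
Ts = 80 + k * Cr2O3% = 80 + 9.1420 * 2.1198 = 99.3788 C


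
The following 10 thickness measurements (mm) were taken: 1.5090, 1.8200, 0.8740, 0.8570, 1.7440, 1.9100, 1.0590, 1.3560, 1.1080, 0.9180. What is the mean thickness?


Formula: Average = sum / n
Substituting: Average = 13.1550 / 10
Result: 1.3155 mm


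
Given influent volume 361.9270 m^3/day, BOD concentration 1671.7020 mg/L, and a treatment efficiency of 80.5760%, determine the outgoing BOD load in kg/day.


Load_in = volume * conc / 1000 = 361.9270 * 1671.7020 / 1000 = 605.0341 kg/day
Removed = Load_in * eff / 100 = 605.0341 * 80.5760 / 100 = 487.5123 kg/day
Load_out = Load_in - Removed = 605.0341 - 487.5123 = 117.5218 kg/day


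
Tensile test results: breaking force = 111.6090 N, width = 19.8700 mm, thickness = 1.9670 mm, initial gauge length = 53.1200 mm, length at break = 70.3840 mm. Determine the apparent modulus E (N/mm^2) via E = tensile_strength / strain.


TS = F / (w * t) = 111.6090 / (19.8700 * 1.9670) = 2.8556 N/mm^2
strain = (Lf - L0) / L0 = (70.3840 - 53.1200) / 53.1200 = 0.3250
E = TS / strain = 2.8556 / 0.3250 = 8.7865 N/mm^2


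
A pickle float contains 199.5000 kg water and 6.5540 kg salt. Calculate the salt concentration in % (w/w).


Formula: Conc = salt / (water + salt) * 100
Substituting: Conc = 6.5540 / (199.5000 + 6.5540) * 100
Result: 3.1807 %


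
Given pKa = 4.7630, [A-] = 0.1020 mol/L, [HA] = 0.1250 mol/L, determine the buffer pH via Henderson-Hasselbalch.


ratio = [A-] / [HA] = 0.1020 / 0.1250 = 0.8160
log10(ratio) = -0.0883098
pH = pKa + log10(ratio) = 4.7630 - 0.0883098 = 4.6747


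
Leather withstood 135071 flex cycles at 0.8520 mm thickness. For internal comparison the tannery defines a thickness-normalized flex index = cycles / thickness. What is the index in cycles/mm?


Formula: Index = cycles / thickness
Substituting: Index = 135071 / 0.8520
Result: 158534.0376 cycles/mm


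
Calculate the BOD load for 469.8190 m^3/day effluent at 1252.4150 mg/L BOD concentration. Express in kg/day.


Formula: BOD_load = volume * conc / 1000
Substituting: BOD_load = 469.8190 * 1252.4150 / 1000
Result: 588.4084 kg/day


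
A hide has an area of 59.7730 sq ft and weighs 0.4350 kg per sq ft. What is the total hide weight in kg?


Formula: Weight = area * weight_per_sqft
Substituting: Weight = 59.7730 * 0.4350
Result: 26.0013 kg


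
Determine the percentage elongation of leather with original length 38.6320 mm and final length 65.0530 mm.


Formula: Elongation = (Lf - L0) / L0 * 100
Substituting: Elongation = (65.0530 - 38.6320) / 38.6320 * 100
Result: 68.3915 %


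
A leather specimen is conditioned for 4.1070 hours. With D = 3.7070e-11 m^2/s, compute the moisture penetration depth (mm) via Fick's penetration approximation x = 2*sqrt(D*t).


t = 4.1070 hr * 3600 = 14785.2000 s
D * t = 3.7070e-11 * 14785.2000 = 5.4809e-07
x = 2 * sqrt(D*t) = 2 * sqrt(5.4809e-07) = 0.00148066 m = 1.4807 mm


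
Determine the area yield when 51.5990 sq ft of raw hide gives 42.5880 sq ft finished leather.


Formula: Yield = finished / raw * 100
Substituting: Yield = 42.5880 / 51.5990 * 100
Result: 82.5365 %


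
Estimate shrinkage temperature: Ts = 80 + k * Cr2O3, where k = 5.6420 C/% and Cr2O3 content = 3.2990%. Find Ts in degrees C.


Formula: Ts = 80 + k * Cr2O3
Substituting: Ts = 80 + 5.6420 * 3.2990
Result: 98.6130 C


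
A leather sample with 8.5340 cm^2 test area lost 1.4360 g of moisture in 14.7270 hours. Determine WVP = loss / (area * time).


Formula: WVP = loss / (area * time)
Substituting: WVP = 1.4360 / (8.5340 * 14.7270)
Result: 0.0114258 g/(cm^2*hr)


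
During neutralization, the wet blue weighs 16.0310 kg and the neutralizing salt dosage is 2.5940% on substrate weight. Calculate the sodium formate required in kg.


Formula: Neutralizer = substrate * pct / 100
Substituting: Neutralizer = 16.0310 * 2.5940 / 100
Result: 0.4158 kg


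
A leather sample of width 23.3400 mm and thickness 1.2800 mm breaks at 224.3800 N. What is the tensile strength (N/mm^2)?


Formula: TS = force / (width * thickness)
Substituting: TS = 224.3800 / (23.3400 * 1.2800)
Result: 7.5106 N/mm^2


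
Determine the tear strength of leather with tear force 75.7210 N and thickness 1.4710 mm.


Formula: Tear strength = force / thickness
Substituting: Tear strength = 75.7210 / 1.4710
Result: 51.4759 N/mm


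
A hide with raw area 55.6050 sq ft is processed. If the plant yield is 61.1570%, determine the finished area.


Formula: finished = raw * yield / 100
Substituting: finished = 55.6050 * 61.1570 / 100
Result: 34.0063 sq ft


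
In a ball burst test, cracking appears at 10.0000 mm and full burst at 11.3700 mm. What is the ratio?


Formula: Ratio = crack / burst
Substituting: Ratio = 10.0000 / 11.3700
Result: 0.8795


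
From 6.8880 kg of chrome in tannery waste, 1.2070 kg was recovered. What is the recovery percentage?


Formula: Recovery = recovered / input * 100
Substituting: Recovery = 1.2070 / 6.8880 * 100
Result: 17.5232 %


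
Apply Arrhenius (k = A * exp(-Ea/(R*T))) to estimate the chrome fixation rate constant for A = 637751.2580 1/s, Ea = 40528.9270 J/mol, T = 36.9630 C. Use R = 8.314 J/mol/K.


T_K = T_C + 273.15 = 36.9630 + 273.15 = 310.1130 K
exponent = -Ea / (R * T_K) = -40528.9270 / (8.314 * 310.1130) = -15.7194
k = A * exp(exponent) = 637751.2580 * exp(-15.7194) = 0.0950202 1/s


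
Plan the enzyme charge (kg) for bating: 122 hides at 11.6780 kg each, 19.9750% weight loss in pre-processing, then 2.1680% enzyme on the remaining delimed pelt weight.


Total_raw = N * avg_wt = 122 * 11.6780 = 1424.7160 kg
Substrate = Total_raw * (1 - loss/100) = 1424.7160 * (1 - 19.9750/100) = 1140.1290 kg
Enzyme = Substrate * pct / 100 = 1140.1290 * 2.1680 / 100 = 24.7180 kg


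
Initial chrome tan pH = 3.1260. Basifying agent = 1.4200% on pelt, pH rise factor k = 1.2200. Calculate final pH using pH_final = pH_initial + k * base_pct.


Formula: pH_final = pH_initial + k * base_pct
Substituting: pH_final = 3.1260 + 1.2200 * 1.4200
Result: 4.8584


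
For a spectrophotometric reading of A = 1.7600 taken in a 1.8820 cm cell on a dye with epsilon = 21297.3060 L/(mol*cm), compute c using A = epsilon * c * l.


Formula: c = A / (epsilon * l)
Substituting: c = 1.7600 / (21297.3060 * 1.8820)
Result: 4.3910e-05 mol/L


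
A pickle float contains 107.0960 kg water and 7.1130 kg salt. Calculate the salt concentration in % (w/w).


Formula: Conc = salt / (water + salt) * 100
Substituting: Conc = 7.1130 / (107.0960 + 7.1130) * 100
Result: 6.2281 %


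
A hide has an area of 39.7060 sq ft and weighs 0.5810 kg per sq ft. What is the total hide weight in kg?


Formula: Weight = area * weight_per_sqft
Substituting: Weight = 39.7060 * 0.5810
Result: 23.0692 kg


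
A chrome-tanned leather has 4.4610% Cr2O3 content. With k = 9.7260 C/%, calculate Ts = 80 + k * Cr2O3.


Formula: Ts = 80 + k * Cr2O3
Substituting: Ts = 80 + 9.7260 * 4.4610
Result: 123.3877 C


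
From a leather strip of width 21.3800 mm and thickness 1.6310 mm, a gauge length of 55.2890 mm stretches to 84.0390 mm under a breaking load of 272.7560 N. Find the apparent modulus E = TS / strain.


TS = F / (w * t) = 272.7560 / (21.3800 * 1.6310) = 7.8219 N/mm^2
strain = (Lf - L0) / L0 = (84.0390 - 55.2890) / 55.2890 = 0.5200
E = TS / strain = 7.8219 / 0.5200 = 15.0423 N/mm^2


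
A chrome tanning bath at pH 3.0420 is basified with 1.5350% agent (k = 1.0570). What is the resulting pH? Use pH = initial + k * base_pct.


Formula: pH_final = pH_initial + k * base_pct
Substituting: pH_final = 3.0420 + 1.0570 * 1.5350
Result: 4.6645


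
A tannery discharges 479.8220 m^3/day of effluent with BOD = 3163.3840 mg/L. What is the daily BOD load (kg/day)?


Formula: BOD_load = volume * conc / 1000
Substituting: BOD_load = 479.8220 * 3163.3840 / 1000
Result: 1517.8612 kg/day


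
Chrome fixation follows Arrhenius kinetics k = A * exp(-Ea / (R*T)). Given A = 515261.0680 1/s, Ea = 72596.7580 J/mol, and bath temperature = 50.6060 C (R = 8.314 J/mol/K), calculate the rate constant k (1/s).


T_K = T_C + 273.15 = 50.6060 + 273.15 = 323.7560 K
exponent = -Ea / (R * T_K) = -72596.7580 / (8.314 * 323.7560) = -26.9705
k = A * exp(exponent) = 515261.0680 * exp(-26.9705) = 9.9742e-07 1/s


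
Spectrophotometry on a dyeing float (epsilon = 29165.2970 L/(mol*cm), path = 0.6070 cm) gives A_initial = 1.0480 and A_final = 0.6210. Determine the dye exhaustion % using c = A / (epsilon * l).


c_initial = A_i / (epsilon * l) = 1.0480 / (29165.2970 * 0.6070) = 5.9198e-05 mol/L
c_final = A_f / (epsilon * l) = 0.6210 / (29165.2970 * 0.6070) = 3.5078e-05 mol/L
Exhaustion = (c_initial - c_final) / c_initial * 100 = (5.9198e-05 - 3.5078e-05) / 5.9198e-05 * 100 = 40.7443 %


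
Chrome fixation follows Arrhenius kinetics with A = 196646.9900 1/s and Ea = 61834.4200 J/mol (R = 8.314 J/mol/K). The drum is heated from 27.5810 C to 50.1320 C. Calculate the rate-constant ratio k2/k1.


T1 = 27.5810 + 273.15 = 300.7310 K; T2 = 50.1320 + 273.15 = 323.2820 K
k1 = A * exp(-Ea/(R*T1)) = 196646.9900 * exp(-61834.4200/(8.314*300.7310)) = 3.5739e-06 1/s
k2 = A * exp(-Ea/(R*T2)) = 196646.9900 * exp(-61834.4200/(8.314*323.2820)) = 2.0061e-05 1/s
k2/k1 = 2.0061e-05 / 3.5739e-06 = 5.6134


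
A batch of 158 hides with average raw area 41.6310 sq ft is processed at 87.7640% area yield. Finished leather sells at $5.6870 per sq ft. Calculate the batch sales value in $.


Raw_total = N * avg_area = 158 * 41.6310 = 6577.6980 sq ft
Finished = Raw_total * yield / 100 = 6577.6980 * 87.7640 / 100 = 5772.8509 sq ft
Value = Finished * price = 5772.8509 * 5.6870 = 32830.2029 $


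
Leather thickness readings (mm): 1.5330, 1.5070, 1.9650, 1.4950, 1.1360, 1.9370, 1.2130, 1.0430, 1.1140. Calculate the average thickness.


Formula: Average = sum / n
Substituting: Average = 12.9430 / 9
Result: 1.4381 mm


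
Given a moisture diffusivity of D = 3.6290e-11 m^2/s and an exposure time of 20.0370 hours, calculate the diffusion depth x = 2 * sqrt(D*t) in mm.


t = 20.0370 hr * 3600 = 72133.2000 s
D * t = 3.6290e-11 * 72133.2000 = 2.6177e-06
x = 2 * sqrt(D*t) = 2 * sqrt(2.6177e-06) = 0.00323587 m = 3.2359 mm


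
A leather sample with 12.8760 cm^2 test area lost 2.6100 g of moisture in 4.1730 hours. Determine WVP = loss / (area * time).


Formula: WVP = loss / (area * time)
Substituting: WVP = 2.6100 / (12.8760 * 4.1730)
Result: 0.0485748 g/(cm^2*hr)


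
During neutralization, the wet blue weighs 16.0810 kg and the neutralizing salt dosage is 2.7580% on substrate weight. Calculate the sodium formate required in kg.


Formula: Neutralizer = substrate * pct / 100
Substituting: Neutralizer = 16.0810 * 2.7580 / 100
Result: 0.4435 kg


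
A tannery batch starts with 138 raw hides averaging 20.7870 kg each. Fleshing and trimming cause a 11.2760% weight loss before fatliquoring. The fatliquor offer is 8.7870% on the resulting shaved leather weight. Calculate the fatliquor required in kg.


Total_raw = N * avg_wt = 138 * 20.7870 = 2868.6060 kg
Substrate = Total_raw * (1 - loss/100) = 2868.6060 * (1 - 11.2760/100) = 2545.1420 kg
Fat = Substrate * pct / 100 = 2545.1420 * 8.7870 / 100 = 223.6416 kg


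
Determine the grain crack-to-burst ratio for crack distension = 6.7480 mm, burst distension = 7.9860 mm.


Formula: Ratio = crack / burst
Substituting: Ratio = 6.7480 / 7.9860
Result: 0.8450


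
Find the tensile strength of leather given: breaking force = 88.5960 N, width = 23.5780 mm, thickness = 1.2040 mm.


Formula: TS = force / (width * thickness)
Substituting: TS = 88.5960 / (23.5780 * 1.2040)
Result: 3.1209 N/mm^2


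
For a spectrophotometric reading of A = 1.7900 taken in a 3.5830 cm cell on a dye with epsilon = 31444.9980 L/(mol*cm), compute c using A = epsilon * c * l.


Formula: c = A / (epsilon * l)
Substituting: c = 1.7900 / (31444.9980 * 3.5830)
Result: 1.5887e-05 mol/L


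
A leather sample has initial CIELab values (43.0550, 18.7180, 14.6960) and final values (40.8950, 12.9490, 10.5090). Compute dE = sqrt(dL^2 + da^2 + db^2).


dL = -2.1600, da = -5.7690, db = -4.1870
dE = sqrt((-2.1600)^2 + (-5.7690)^2 + (-4.1870)^2) = 7.4484


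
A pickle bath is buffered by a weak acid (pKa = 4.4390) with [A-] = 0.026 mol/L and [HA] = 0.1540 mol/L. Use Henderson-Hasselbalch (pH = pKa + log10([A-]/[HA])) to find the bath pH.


ratio = [A-] / [HA] = 0.026 / 0.1540 = 0.1688
log10(ratio) = -0.7725
pH = pKa + log10(ratio) = 4.4390 - 0.7725 = 3.6665


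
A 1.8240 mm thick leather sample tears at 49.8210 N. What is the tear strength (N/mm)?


Formula: Tear strength = force / thickness
Substituting: Tear strength = 49.8210 / 1.8240
Result: 27.3141 N/mm


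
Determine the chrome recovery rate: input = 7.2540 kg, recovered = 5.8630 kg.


Formula: Recovery = recovered / input * 100
Substituting: Recovery = 5.8630 / 7.2540 * 100
Result: 80.8244 %


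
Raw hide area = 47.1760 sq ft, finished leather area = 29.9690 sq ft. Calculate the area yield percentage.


Formula: Yield = finished / raw * 100
Substituting: Yield = 29.9690 / 47.1760 * 100
Result: 63.5259 %


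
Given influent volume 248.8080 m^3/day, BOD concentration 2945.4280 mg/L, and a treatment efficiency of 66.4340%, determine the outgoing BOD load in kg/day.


Load_in = volume * conc / 1000 = 248.8080 * 2945.4280 / 1000 = 732.8460 kg/day
Removed = Load_in * eff / 100 = 732.8460 * 66.4340 / 100 = 486.8589 kg/day
Load_out = Load_in - Removed = 732.8460 - 486.8589 = 245.9871 kg/day


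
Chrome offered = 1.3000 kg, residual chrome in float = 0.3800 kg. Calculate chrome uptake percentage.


Formula: Uptake = (offered - residual) / offered * 100
Substituting: Uptake = (1.3000 - 0.3800) / 1.3000 * 100
Result: 70.7692 %


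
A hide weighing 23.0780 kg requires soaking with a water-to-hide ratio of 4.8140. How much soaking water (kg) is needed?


Formula: Water = hide_weight * ratio
Substituting: Water = 23.0780 * 4.8140
Result: 111.0975 kg


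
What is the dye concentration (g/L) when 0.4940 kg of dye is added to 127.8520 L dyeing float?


Formula: Conc = dye_mass(kg) / volume(L) * 1000
Substituting: Conc = 0.4940 / 127.8520 * 1000
Result: 3.8638 g/L


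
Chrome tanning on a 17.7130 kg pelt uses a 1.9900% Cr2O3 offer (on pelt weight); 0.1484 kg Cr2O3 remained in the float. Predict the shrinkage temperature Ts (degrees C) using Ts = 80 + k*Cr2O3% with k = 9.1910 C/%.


Offered = pelt * offer_pct / 100 = 17.7130 * 1.9900 / 100 = 0.3525 kg
Uptake = offered - residual = 0.3525 - 0.1484 = 0.2041 kg
Cr2O3% on pelt = uptake / pelt * 100 = 0.2041 / 17.7130 * 100 = 1.1522 %
Ts = 80 + k * Cr2O3% = 80 + 9.1910 * 1.1522 = 90.5898 C


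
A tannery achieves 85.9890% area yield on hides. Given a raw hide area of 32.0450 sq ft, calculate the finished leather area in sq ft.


Formula: finished = raw * yield / 100
Substituting: finished = 32.0450 * 85.9890 / 100
Result: 27.5552 sq ft


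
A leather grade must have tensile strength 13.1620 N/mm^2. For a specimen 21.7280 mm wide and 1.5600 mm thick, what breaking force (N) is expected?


Formula: F = TS * w * t
Substituting: F = 13.1620 * 21.7280 * 1.5600
Result: 446.1349 N


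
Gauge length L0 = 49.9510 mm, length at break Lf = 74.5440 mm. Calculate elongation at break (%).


Formula: Elongation = (Lf - L0) / L0 * 100
Substituting: Elongation = (74.5440 - 49.9510) / 49.9510 * 100
Result: 49.2342 %


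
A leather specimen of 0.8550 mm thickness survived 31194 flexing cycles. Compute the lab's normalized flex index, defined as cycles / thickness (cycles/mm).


Formula: Index = cycles / thickness
Substituting: Index = 31194 / 0.8550
Result: 36484.2105 cycles/mm


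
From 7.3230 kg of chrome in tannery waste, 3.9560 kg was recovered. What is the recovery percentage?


Formula: Recovery = recovered / input * 100
Substituting: Recovery = 3.9560 / 7.3230 * 100
Result: 54.0216 %


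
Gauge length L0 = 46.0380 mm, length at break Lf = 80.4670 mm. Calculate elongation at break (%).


Formula: Elongation = (Lf - L0) / L0 * 100
Substituting: Elongation = (80.4670 - 46.0380) / 46.0380 * 100
Result: 74.7839 %


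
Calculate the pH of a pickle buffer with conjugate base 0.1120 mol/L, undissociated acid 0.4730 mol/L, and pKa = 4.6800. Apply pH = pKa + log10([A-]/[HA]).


ratio = [A-] / [HA] = 0.1120 / 0.4730 = 0.2368
log10(ratio) = -0.6256
pH = pKa + log10(ratio) = 4.6800 - 0.6256 = 4.0544


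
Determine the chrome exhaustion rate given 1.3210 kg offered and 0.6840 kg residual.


Formula: Uptake = (offered - residual) / offered * 100
Substituting: Uptake = (1.3210 - 0.6840) / 1.3210 * 100
Result: 48.2210 %


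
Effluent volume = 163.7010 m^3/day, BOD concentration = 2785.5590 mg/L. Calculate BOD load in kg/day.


Formula: BOD_load = volume * conc / 1000
Substituting: BOD_load = 163.7010 * 2785.5590 / 1000
Result: 455.9988 kg/day


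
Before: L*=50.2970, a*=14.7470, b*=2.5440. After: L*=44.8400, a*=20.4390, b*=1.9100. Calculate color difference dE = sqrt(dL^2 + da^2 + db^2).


dL = -5.4570, da = 5.6920, db = -0.6340
dE = sqrt((-5.4570)^2 + 5.6920^2 + (-0.6340)^2) = 7.9107


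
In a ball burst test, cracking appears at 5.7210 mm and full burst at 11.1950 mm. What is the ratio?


Formula: Ratio = crack / burst
Substituting: Ratio = 5.7210 / 11.1950
Result: 0.5110


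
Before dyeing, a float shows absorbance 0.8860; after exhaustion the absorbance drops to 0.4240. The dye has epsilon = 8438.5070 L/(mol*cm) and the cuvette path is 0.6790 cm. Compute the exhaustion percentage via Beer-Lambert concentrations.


c_initial = A_i / (epsilon * l) = 0.8860 / (8438.5070 * 0.6790) = 1.5463e-04 mol/L
c_final = A_f / (epsilon * l) = 0.4240 / (8438.5070 * 0.6790) = 7.4000e-05 mol/L
Exhaustion = (c_initial - c_final) / c_initial * 100 = (1.5463e-04 - 7.4000e-05) / 1.5463e-04 * 100 = 52.1445 %


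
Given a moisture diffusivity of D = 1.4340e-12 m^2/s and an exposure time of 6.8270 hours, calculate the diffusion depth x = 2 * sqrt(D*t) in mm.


t = 6.8270 hr * 3600 = 24577.2000 s
D * t = 1.4340e-12 * 24577.2000 = 3.5244e-08
x = 2 * sqrt(D*t) = 2 * sqrt(3.5244e-08) = 3.7547e-04 m = 0.3755 mm


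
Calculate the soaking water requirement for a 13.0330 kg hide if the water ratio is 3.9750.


Formula: Water = hide_weight * ratio
Substituting: Water = 13.0330 * 3.9750
Result: 51.8062 kg


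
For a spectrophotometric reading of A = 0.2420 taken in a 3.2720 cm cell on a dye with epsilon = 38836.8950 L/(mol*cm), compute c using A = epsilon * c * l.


Formula: c = A / (epsilon * l)
Substituting: c = 0.2420 / (38836.8950 * 3.2720)
Result: 1.9044e-06 mol/L


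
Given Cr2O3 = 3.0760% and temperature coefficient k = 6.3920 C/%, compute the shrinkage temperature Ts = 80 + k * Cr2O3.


Formula: Ts = 80 + k * Cr2O3
Substituting: Ts = 80 + 6.3920 * 3.0760
Result: 99.6618 C


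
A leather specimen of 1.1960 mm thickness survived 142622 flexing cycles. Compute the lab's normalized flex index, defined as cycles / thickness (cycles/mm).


Formula: Index = cycles / thickness
Substituting: Index = 142622 / 1.1960
Result: 119249.1639 cycles/mm


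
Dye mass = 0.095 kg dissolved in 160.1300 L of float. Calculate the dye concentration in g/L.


Formula: Conc = dye_mass(kg) / volume(L) * 1000
Substituting: Conc = 0.095 / 160.1300 * 1000
Result: 0.5933 g/L


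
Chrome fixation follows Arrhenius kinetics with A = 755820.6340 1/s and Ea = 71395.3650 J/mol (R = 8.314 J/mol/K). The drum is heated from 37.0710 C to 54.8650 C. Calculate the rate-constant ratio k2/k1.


T1 = 37.0710 + 273.15 = 310.2210 K; T2 = 54.8650 + 273.15 = 328.0150 K
k1 = A * exp(-Ea/(R*T1)) = 755820.6340 * exp(-71395.3650/(8.314*310.2210)) = 7.1865e-07 1/s
k2 = A * exp(-Ea/(R*T2)) = 755820.6340 * exp(-71395.3650/(8.314*328.0150)) = 3.2261e-06 1/s
k2/k1 = 3.2261e-06 / 7.1865e-07 = 4.4891


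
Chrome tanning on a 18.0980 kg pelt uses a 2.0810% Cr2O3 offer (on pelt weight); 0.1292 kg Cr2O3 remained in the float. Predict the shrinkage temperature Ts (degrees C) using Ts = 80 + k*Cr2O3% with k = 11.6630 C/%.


Offered = pelt * offer_pct / 100 = 18.0980 * 2.0810 / 100 = 0.3766 kg
Uptake = offered - residual = 0.3766 - 0.1292 = 0.2474 kg
Cr2O3% on pelt = uptake / pelt * 100 = 0.2474 / 18.0980 * 100 = 1.3671 %
Ts = 80 + k * Cr2O3% = 80 + 11.6630 * 1.3671 = 95.9446 C
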